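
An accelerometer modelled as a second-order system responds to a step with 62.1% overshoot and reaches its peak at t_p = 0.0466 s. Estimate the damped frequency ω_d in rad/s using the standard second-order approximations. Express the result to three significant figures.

ω_d ≈ 67.4 rad/s

t_p = π/ω_d, so ω_d = π/0.0466 = 67.4 rad/s.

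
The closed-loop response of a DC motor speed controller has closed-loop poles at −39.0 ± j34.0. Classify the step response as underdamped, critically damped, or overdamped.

underdamped

Since the poles form a complex-conjugate pair with nonzero imaginary part, the response is underdamped.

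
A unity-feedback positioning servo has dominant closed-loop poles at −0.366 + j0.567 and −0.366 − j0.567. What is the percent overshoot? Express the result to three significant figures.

With σ = 0.366, ω_d = 0.567: ω_n = √(σ²+ω_d²) = 0.675 rad/s, ζ = σ/ω_n = 0.542.
%OS = 100·exp(−πζ/√(1−ζ²)) = 13.2%.

%OS ≈ 13.2%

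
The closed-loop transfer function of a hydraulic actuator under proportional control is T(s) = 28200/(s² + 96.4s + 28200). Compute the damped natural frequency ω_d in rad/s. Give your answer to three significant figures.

ω_d ≈ 161 rad/s

Comparing the denominator to s² + 2ζω_n s + ω_n²: ω_n = √28200 = 168 rad/s, and 2ζω_n = 96.4 so ζ = 96.4/(2·168) = 0.287.
ω_d = ω_n√(1−ζ²) = 161 rad/s.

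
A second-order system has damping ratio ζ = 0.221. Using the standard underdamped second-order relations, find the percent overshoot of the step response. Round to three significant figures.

For an underdamped second-order system, %OS = 100·exp(−πζ/√(1−ζ²)).
πζ/√(1−ζ²) = π·0.221/√(1−0.0488) = 0.7119, so %OS = 100·e^(−0.7119) = 49.1%.

%OS ≈ 49.1%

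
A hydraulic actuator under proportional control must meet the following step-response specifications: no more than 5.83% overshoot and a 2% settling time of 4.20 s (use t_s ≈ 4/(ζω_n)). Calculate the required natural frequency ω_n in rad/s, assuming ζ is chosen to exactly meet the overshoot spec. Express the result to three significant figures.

ω_n ≈ 1.42 rad/s

From %OS = 100·exp(−πζ/√(1−ζ²)), invert to get ζ = −ln(OS)/√(π² + ln²(OS)) with OS = 0.0583.
−ln 0.0583 = 2.842, so ζ = 2.842/√(π² + 8.078) = 0.671.
From t_s ≈ 4/(ζω_n): ω_n = 4/(ζ·t_s) = 4/(0.671·4.20) = 1.42 rad/s.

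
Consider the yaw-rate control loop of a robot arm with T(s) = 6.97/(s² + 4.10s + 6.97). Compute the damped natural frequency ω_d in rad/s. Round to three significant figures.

Comparing the denominator to s² + 2ζω_n s + ω_n²: ω_n = √6.97 = 2.64 rad/s, and 2ζω_n = 4.10 so ζ = 4.10/(2·2.64) = 0.776.
The damped frequency ω_d = ω_n√(1−ζ²) = 1.66 rad/s.

ω_d ≈ 1.66 rad/s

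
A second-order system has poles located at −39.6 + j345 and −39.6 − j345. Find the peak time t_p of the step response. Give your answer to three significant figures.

t_p ≈ 0.00911 s

t_p = π/ω_d with ω_d = 345 (the imaginary part), so t_p = 0.00911 s.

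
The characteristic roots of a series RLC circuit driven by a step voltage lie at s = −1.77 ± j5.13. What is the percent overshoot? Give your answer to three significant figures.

%OS ≈ 33.8%

The poles are at −σ ± jω_d with σ = 1.77 and ω_d = 5.13, so ω_n = √(σ²+ω_d²) = 5.43 rad/s and ζ = σ/ω_n = 0.326.
Overshoot: exp(−π·0.326/√(1−0.326²)) = 0.338, i.e. 33.8%.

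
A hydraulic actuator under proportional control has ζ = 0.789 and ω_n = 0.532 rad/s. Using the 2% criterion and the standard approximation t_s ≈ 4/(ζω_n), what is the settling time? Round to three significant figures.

t_s ≈ 9.53 s

t_s ≈ 4/(ζω_n) = 4/(0.789 × 0.532) = 9.53 s.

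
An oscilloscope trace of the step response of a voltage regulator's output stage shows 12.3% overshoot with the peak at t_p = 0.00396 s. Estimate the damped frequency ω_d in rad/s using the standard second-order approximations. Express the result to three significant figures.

t_p = π/ω_d, so ω_d = π/0.00396 = 793 rad/s.

ω_d ≈ 793 rad/s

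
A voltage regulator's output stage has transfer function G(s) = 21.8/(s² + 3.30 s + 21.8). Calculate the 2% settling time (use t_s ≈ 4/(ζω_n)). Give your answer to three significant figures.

Comparing the denominator to s² + 2ζω_n s + ω_n²: ω_n = √21.8 = 4.67 rad/s, and 2ζω_n = 3.30 so ζ = 3.30/(2·4.67) = 0.353.
t_s ≈ 4/(ζω_n) = 4/(0.353·4.67) = 2.42 s.

t_s ≈ 2.42 s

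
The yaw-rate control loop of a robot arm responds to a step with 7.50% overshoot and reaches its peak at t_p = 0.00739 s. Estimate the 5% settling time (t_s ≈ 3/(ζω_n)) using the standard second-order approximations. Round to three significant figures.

From the overshoot, ζ = −ln(OS)/√(π²+ln²(OS)) = 0.636.
From t_p = π/ω_d, ω_d = π/0.00739 = 425 rad/s, so ω_n = ω_d/√(1−ζ²) = 551 rad/s.
t_s ≈ 3/(ζω_n) = 3/(0.636·551) = 0.00856 s.

t_s ≈ 0.00856 s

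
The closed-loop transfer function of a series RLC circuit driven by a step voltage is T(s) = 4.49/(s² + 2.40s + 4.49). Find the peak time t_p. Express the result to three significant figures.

t_p ≈ 1.80 s

ω_n = √4.49 = 2.12 rad/s; ζ = 2.40/(2·2.12) = 0.566.
ω_d = 2.12·√(1 − 0.566²) = 1.75 rad/s. Then t_p = π/ω_d = 1.80 s.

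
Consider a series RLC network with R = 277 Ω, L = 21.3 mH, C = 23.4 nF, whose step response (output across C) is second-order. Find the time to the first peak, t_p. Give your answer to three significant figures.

For a series RLC circuit (capacitor voltage as output), ω_n = 1/√(LC) = 1/√(21.3 mH · 23.4 nF) = 44800 rad/s.
ζ = (R/2)·√(C/L) = (277/2)·√(23.4 nF/21.3 mH) = 0.145.
The damped frequency ω_d = ω_n√(1−ζ²) = 44300 rad/s. t_p = π/ω_d = 0.0000709 s.

t_p ≈ 0.0000709 s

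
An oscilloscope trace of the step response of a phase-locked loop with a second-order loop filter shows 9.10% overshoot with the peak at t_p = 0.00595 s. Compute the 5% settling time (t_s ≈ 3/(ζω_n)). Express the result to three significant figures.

t_s ≈ 0.00745 s

From the overshoot, ζ = −ln(OS)/√(π²+ln²(OS)) = 0.607.
From t_p = π/ω_d, ω_d = π/0.00595 = 528 rad/s, so ω_n = ω_d/√(1−ζ²) = 664 rad/s.
t_s ≈ 3/(ζω_n) = 3/(0.607·664) = 0.00745 s.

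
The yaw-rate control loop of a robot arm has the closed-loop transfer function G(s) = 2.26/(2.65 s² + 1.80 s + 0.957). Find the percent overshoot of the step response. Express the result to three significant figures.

Dividing through by 2.65: denominator becomes s² + 0.6792 s + 0.3611.
So ω_n = √0.3611 = 0.601 rad/s and ζ = 0.6792/(2·0.601) = 0.565.
Overshoot: exp(−π·0.565/√(1−0.565²)) = 0.116, i.e. 11.6%.

%OS ≈ 11.6%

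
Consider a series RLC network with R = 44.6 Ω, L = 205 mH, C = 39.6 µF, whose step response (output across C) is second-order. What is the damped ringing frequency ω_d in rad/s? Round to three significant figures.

ω_d ≈ 334 rad/s

For a series RLC circuit (capacitor voltage as output), ω_n = 1/√(LC) = 1/√(205 mH · 39.6 µF) = 351 rad/s.
ζ = (R/2)·√(C/L) = (44.6/2)·√(39.6 µF/205 mH) = 0.310.
The damped frequency ω_d = ω_n√(1−ζ²) = 334 rad/s.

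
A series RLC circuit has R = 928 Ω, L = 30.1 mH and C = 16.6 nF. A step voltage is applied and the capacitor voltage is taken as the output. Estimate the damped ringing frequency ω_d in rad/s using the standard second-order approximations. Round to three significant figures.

For a series RLC circuit (capacitor voltage as output), ω_n = 1/√(LC) = 1/√(30.1 mH · 16.6 nF) = 44700 rad/s.
ζ = (R/2)·√(C/L) = (928/2)·√(16.6 nF/30.1 mH) = 0.345.
ω_d = ω_n√(1−ζ²) = 42000 rad/s.

ω_d ≈ 42000 rad/s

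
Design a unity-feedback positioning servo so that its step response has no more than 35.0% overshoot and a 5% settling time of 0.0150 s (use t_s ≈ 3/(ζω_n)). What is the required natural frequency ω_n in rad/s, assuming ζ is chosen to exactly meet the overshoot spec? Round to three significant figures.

From %OS = 100·exp(−πζ/√(1−ζ²)), invert to get ζ = −ln(OS)/√(π² + ln²(OS)) with OS = 0.350.
−ln 0.350 = 1.050, so ζ = 1.050/√(π² + 1.102) = 0.317.
From t_s ≈ 3/(ζω_n): ω_n = 3/(ζ·t_s) = 3/(0.317·0.0150) = 631 rad/s.

ω_n ≈ 631 rad/s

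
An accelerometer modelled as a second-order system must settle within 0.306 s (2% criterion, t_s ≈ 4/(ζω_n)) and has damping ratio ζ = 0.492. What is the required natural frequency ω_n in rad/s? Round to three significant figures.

Rearranging t_s ≈ 4/(ζω_n) gives ω_n = 4/(ζ·t_s) = 4/(0.492 × 0.306) = 26.6 rad/s.

ω_n ≈ 26.6 rad/s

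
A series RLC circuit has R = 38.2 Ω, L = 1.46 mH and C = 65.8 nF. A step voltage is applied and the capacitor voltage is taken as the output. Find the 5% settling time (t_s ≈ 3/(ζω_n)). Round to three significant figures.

For a series RLC circuit (capacitor voltage as output), ω_n = 1/√(LC) = 1/√(1.46 mH · 65.8 nF) = 102000 rad/s.
ζ = (R/2)·√(C/L) = (38.2/2)·√(65.8 nF/1.46 mH) = 0.128.
t_s ≈ 3/(ζω_n) = 0.000229 s.

t_s ≈ 0.000229 s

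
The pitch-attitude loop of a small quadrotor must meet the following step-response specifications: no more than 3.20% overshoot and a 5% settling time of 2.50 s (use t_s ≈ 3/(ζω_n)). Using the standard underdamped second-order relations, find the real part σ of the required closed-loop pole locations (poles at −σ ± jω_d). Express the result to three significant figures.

The settling-time spec alone fixes σ = ζω_n = 3/t_s = 3/2.50 = 1.20.
(Overshoot then fixes ζ = 0.739 and hence ω_d = σ·√(1−ζ²)/ζ = 1.10 rad/s.)

σ ≈ 1.20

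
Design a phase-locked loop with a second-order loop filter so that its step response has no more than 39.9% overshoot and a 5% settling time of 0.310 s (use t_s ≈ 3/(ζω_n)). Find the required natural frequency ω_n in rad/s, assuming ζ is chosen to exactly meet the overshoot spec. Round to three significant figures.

ζ = −ln(OS)/√(π² + (ln OS)²). With OS = 0.399, ln OS = −0.9188 and ζ = 0.9188/3.273 = 0.281.
Then ω_n = 3/(ζ t_s) = 3/(0.281 × 0.310) = 34.5 rad/s.

ω_n ≈ 34.5 rad/s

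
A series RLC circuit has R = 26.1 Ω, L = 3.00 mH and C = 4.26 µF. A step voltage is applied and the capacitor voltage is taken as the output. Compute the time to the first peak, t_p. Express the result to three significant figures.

t_p ≈ 0.000408 s

For a series RLC circuit (capacitor voltage as output), ω_n = 1/√(LC) = 1/√(3.00 mH · 4.26 µF) = 8850 rad/s.
ζ = (R/2)·√(C/L) = (26.1/2)·√(4.26 µF/3.00 mH) = 0.492.
ω_d = ω_n√(1−ζ²) = 7700 rad/s. t_p = π/ω_d = 0.000408 s.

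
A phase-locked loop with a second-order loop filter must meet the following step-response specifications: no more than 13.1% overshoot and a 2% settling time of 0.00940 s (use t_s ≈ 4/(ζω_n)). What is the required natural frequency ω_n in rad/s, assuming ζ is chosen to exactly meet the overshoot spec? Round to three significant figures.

ω_n ≈ 783 rad/s

ζ = −ln(OS)/√(π² + (ln OS)²). With OS = 0.131, ln OS = −2.033 and ζ = 2.033/3.742 = 0.543.
Then ω_n = 4/(ζ t_s) = 4/(0.543 × 0.00940) = 783 rad/s.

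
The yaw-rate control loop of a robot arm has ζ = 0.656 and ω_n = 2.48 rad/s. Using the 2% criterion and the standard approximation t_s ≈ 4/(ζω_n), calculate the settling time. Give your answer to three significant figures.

t_s ≈ 4/(ζω_n) = 4/(0.656 × 2.48) = 2.46 s.

t_s ≈ 2.46 s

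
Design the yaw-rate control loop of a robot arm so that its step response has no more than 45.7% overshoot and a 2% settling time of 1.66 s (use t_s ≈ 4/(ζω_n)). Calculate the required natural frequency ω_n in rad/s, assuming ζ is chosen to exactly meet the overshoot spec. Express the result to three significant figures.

ω_n ≈ 9.96 rad/s

From %OS = 100·exp(−πζ/√(1−ζ²)), invert to get ζ = −ln(OS)/√(π² + ln²(OS)) with OS = 0.457.
−ln 0.457 = 0.7831, so ζ = 0.7831/√(π² + 0.6132) = 0.242.
From t_s ≈ 4/(ζω_n): ω_n = 4/(ζ·t_s) = 4/(0.242·1.66) = 9.96 rad/s.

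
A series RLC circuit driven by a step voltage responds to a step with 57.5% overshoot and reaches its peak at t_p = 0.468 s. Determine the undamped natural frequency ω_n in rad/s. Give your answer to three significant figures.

ω_n ≈ 6.82 rad/s

From the overshoot, ζ = −ln(OS)/√(π²+ln²(OS)) = 0.173.
t_p = π/ω_d ⇒ ω_d = 6.71 rad/s; then ω_n = ω_d/√(1−ζ²) = 6.82 rad/s.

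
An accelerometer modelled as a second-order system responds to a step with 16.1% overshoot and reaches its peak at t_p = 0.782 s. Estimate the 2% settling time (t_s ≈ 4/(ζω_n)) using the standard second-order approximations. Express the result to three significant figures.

ζ from %OS: ζ = |ln 0.161|/√(π²+ln²0.161) = 0.503.
From t_p = π/ω_d, ω_d = π/0.782 = 4.02 rad/s, so ω_n = ω_d/√(1−ζ²) = 4.65 rad/s.
t_s ≈ 4/(ζω_n) = 4/(0.503·4.65) = 1.71 s.

t_s ≈ 1.71 s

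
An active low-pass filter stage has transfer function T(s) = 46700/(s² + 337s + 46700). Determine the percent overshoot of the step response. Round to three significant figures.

Matching coefficients with s² + 2ζω_n s + ω_n² gives ω_n² = 46700 ⇒ ω_n = 216 rad/s, and ζ = 337/(2ω_n) = 0.780.
Overshoot: exp(−π·0.780/√(1−0.780²)) = 0.0200, i.e. 2.00%.

%OS ≈ 2.00%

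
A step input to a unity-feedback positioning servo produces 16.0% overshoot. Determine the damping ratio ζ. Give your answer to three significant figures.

ζ ≈ 0.504

From %OS = 100·exp(−πζ/√(1−ζ²)), invert to get ζ = −ln(OS)/√(π² + ln²(OS)) with OS = 0.160.
−ln 0.160 = 1.833, so ζ = 1.833/√(π² + 3.358) = 0.504.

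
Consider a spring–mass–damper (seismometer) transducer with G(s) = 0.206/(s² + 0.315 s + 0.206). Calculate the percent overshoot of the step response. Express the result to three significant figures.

%OS ≈ 31.3%

ω_n = √0.206 = 0.454 rad/s; ζ = 0.315/(2·0.454) = 0.347.
Overshoot: exp(−π·0.347/√(1−0.347²)) = 0.313, i.e. 31.3%.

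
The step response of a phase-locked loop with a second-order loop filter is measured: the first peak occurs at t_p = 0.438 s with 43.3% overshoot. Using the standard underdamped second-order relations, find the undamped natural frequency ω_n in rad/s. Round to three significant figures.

ω_n ≈ 7.42 rad/s

From the overshoot, ζ = −ln(OS)/√(π²+ln²(OS)) = 0.257.
t_p = π/ω_d ⇒ ω_d = 7.17 rad/s; then ω_n = ω_d/√(1−ζ²) = 7.42 rad/s.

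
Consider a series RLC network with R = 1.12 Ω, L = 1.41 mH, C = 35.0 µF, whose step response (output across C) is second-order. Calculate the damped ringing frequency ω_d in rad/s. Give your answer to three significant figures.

ω_d ≈ 4480 rad/s

For a series RLC circuit (capacitor voltage as output), ω_n = 1/√(LC) = 1/√(1.41 mH · 35.0 µF) = 4500 rad/s.
ζ = (R/2)·√(C/L) = (1.12/2)·√(35.0 µF/1.41 mH) = 0.0882.
The damped frequency ω_d = ω_n√(1−ζ²) = 4480 rad/s.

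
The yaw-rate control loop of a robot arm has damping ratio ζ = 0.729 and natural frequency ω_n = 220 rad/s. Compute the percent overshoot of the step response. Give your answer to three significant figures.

%OS ≈ 3.52%

For an underdamped second-order system, %OS = 100·exp(−πζ/√(1−ζ²)).
πζ/√(1−ζ²) = π·0.729/√(1−0.531) = 3.346, so %OS = 100·e^(−3.346) = 3.52%.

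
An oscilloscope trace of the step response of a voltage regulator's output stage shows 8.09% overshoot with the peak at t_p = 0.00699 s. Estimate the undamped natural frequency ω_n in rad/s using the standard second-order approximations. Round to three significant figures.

ζ from %OS: ζ = |ln 0.0809|/√(π²+ln²0.0809) = 0.625.
From t_p = π/ω_d, ω_d = π/0.00699 = 449 rad/s, so ω_n = ω_d/√(1−ζ²) = 576 rad/s.

ω_n ≈ 576 rad/s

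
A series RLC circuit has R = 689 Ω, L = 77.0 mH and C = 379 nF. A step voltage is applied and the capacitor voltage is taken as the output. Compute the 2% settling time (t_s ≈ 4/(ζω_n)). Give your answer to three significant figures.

t_s ≈ 0.000894 s

For a series RLC circuit (capacitor voltage as output), ω_n = 1/√(LC) = 1/√(77.0 mH · 379 nF) = 5850 rad/s.
ζ = (R/2)·√(C/L) = (689/2)·√(379 nF/77.0 mH) = 0.764.
t_s ≈ 4/(ζω_n) = 0.000894 s.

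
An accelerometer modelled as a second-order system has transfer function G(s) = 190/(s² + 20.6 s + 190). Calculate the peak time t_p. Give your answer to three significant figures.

t_p ≈ 0.343 s

Matching coefficients with s² + 2ζω_n s + ω_n² gives ω_n² = 190 ⇒ ω_n = 13.8 rad/s, and ζ = 20.6/(2ω_n) = 0.747.
ω_d = 13.8·√(1 − 0.747²) = 9.16 rad/s. Then t_p = π/ω_d = 0.343 s.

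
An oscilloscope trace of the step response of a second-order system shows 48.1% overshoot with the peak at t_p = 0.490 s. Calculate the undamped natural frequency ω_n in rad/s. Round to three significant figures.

From the overshoot, ζ = −ln(OS)/√(π²+ln²(OS)) = 0.227.
t_p = π/ω_d ⇒ ω_d = 6.41 rad/s; then ω_n = ω_d/√(1−ζ²) = 6.58 rad/s.

ω_n ≈ 6.58 rad/s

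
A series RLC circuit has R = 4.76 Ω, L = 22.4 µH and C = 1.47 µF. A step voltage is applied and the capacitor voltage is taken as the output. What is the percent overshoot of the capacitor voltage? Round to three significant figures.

For a series RLC circuit (capacitor voltage as output), ω_n = 1/√(LC) = 1/√(22.4 µH · 1.47 µF) = 174000 rad/s.
ζ = (R/2)·√(C/L) = (4.76/2)·√(1.47 µF/22.4 µH) = 0.610.
%OS = 100·exp(−πζ/√(1−ζ²)) = 8.92%.

%OS ≈ 8.92%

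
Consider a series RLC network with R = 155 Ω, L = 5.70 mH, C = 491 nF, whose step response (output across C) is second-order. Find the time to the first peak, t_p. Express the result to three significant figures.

t_p ≈ 0.000239 s

For a series RLC circuit (capacitor voltage as output), ω_n = 1/√(LC) = 1/√(5.70 mH · 491 nF) = 18900 rad/s.
ζ = (R/2)·√(C/L) = (155/2)·√(491 nF/5.70 mH) = 0.719.
ω_d = 18900·√(1 − 0.719²) = 13100 rad/s. t_p = π/ω_d = 0.000239 s.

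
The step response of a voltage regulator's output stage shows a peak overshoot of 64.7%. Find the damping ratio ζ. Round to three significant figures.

Inverting the overshoot relation: ζ = |ln 0.647|/√(π² + ln²0.647) = 0.137.

ζ ≈ 0.137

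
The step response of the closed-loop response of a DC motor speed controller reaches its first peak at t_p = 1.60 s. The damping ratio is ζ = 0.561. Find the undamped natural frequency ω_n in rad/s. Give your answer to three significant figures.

Peak time t_p = π/ω_d, so ω_d = π/t_p = π/1.60 = 1.96 rad/s.
ω_n = ω_d/√(1−ζ²) = 1.96/√0.685 = 2.37 rad/s.

ω_n ≈ 2.37 rad/s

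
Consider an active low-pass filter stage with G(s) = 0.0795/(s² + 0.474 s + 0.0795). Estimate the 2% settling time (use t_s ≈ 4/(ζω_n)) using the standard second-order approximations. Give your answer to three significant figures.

Matching coefficients with s² + 2ζω_n s + ω_n² gives ω_n² = 0.0795 ⇒ ω_n = 0.282 rad/s, and ζ = 0.474/(2ω_n) = 0.841.
t_s ≈ 4/(ζω_n) = 4/(0.841·0.282) = 16.9 s.

t_s ≈ 16.9 s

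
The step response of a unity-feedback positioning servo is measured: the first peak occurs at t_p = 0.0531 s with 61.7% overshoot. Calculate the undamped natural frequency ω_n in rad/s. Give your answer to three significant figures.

ω_n ≈ 59.9 rad/s

The overshoot fixes ζ = −ln(OS)/√(π²+ln²(OS)) = 0.152.
From t_p = π/ω_d, ω_d = π/0.0531 = 59.2 rad/s, so ω_n = ω_d/√(1−ζ²) = 59.9 rad/s.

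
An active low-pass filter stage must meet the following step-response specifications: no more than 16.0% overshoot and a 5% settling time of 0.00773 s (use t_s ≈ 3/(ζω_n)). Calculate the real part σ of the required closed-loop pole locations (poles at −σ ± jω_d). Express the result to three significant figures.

σ ≈ 388

The settling-time spec alone fixes σ = ζω_n = 3/t_s = 3/0.00773 = 388.
(Overshoot then fixes ζ = 0.504 and hence ω_d = σ·√(1−ζ²)/ζ = 665 rad/s.)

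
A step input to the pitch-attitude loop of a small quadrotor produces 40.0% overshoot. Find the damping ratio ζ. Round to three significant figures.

From %OS = 100·exp(−πζ/√(1−ζ²)), invert to get ζ = −ln(OS)/√(π² + ln²(OS)) with OS = 0.400.
−ln 0.400 = 0.9163, so ζ = 0.9163/√(π² + 0.8396) = 0.280.

ζ ≈ 0.280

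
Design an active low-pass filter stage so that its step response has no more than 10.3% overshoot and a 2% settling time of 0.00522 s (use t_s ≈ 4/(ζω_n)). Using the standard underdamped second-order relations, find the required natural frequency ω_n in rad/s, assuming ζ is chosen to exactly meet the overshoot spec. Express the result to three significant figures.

Inverting the overshoot relation: ζ = |ln 0.103|/√(π² + ln²0.103) = 0.586.
Then ω_n = 4/(ζ t_s) = 4/(0.586 × 0.00522) = 1310 rad/s.

ω_n ≈ 1310 rad/s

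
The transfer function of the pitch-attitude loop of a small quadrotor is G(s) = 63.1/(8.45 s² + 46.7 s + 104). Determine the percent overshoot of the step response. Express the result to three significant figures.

Dividing through by 8.45: denominator becomes s² + 5.527 s + 12.31.
So ω_n = √12.31 = 3.51 rad/s and ζ = 5.527/(2·3.51) = 0.788.
Overshoot: exp(−π·0.788/√(1−0.788²)) = 0.0180, i.e. 1.80%.

%OS ≈ 1.80%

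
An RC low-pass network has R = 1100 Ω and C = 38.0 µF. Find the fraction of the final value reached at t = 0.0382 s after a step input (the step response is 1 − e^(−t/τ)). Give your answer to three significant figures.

y/y_∞ ≈ 0.599

τ = RC = 1100 × 38.0 µF = 0.0418 s.
y(t)/y_∞ = 1 − e^(−t/τ) = 1 − e^(−0.0382/0.0418) = 1 − e^(−0.914) = 0.599.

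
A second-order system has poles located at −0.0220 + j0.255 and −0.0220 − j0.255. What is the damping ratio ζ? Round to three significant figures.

ζ ≈ 0.0860

With σ = 0.0220, ω_d = 0.255: ω_n = √(σ²+ω_d²) = 0.256 rad/s, ζ = σ/ω_n = 0.0860.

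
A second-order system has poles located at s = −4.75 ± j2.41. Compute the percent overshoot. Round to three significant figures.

%OS ≈ 0.205%

The poles are at −σ ± jω_d with σ = 4.75 and ω_d = 2.41, so ω_n = √(σ²+ω_d²) = 5.33 rad/s and ζ = σ/ω_n = 0.892.
Overshoot: exp(−π·0.892/√(1−0.892²)) = 0.00205, i.e. 0.205%.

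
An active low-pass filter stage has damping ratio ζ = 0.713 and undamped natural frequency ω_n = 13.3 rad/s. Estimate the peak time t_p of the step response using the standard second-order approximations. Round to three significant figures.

t_p ≈ 0.337 s

The damped frequency is ω_d = ω_n√(1−ζ²) = 13.3·√(1−0.508) = 9.33 rad/s.
Peak time t_p = π/ω_d = π/9.33 = 0.337 s.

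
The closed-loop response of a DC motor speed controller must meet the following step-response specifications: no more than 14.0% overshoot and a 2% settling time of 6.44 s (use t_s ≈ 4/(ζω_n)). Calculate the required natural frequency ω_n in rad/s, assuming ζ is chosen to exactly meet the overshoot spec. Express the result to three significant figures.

ω_n ≈ 1.17 rad/s

ζ = −ln(OS)/√(π² + (ln OS)²). With OS = 0.140, ln OS = −1.966 and ζ = 1.966/3.706 = 0.531.
From t_s ≈ 4/(ζω_n): ω_n = 4/(ζ·t_s) = 4/(0.531·6.44) = 1.17 rad/s.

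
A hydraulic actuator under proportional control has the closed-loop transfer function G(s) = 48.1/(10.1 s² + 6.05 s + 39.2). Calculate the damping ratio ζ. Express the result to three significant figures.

ζ ≈ 0.152

Dividing through by 10.1: denominator becomes s² + 0.5990 s + 3.881.
So ω_n = √3.881 = 1.97 rad/s and ζ = 0.5990/(2·1.97) = 0.152.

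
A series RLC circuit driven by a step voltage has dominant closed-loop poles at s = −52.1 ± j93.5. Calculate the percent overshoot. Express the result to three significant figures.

The poles are at −σ ± jω_d with σ = 52.1 and ω_d = 93.5, so ω_n = √(σ²+ω_d²) = 107 rad/s and ζ = σ/ω_n = 0.487.
Overshoot: exp(−π·0.487/√(1−0.487²)) = 0.174, i.e. 17.4%.

%OS ≈ 17.4%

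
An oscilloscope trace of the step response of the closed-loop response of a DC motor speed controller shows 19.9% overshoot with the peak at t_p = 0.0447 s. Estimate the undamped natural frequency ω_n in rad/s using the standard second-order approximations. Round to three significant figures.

ζ from %OS: ζ = |ln 0.199|/√(π²+ln²0.199) = 0.457.
From t_p = π/ω_d, ω_d = π/0.0447 = 70.3 rad/s, so ω_n = ω_d/√(1−ζ²) = 79.0 rad/s.

ω_n ≈ 79.0 rad/s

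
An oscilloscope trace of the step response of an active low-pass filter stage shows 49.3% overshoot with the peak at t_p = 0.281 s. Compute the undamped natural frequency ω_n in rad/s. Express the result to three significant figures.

ω_n ≈ 11.5 rad/s

The overshoot fixes ζ = −ln(OS)/√(π²+ln²(OS)) = 0.220.
From t_p = π/ω_d, ω_d = π/0.281 = 11.2 rad/s, so ω_n = ω_d/√(1−ζ²) = 11.5 rad/s.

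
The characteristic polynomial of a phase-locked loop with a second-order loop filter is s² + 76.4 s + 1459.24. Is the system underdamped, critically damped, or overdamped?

critically damped

a² − 4b = 76.4² − 4·1459.24 = 0 (repeated real root); the system is critically damped.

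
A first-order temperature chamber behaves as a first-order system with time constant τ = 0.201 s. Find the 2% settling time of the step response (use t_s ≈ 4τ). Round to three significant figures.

t_s ≈ 0.804 s

t_s ≈ 4τ = 0.804 s.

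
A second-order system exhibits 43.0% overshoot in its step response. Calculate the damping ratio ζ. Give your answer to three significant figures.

ζ ≈ 0.259

From %OS = 100·exp(−πζ/√(1−ζ²)), invert to get ζ = −ln(OS)/√(π² + ln²(OS)) with OS = 0.430.
−ln 0.430 = 0.8440, so ζ = 0.8440/√(π² + 0.7123) = 0.259.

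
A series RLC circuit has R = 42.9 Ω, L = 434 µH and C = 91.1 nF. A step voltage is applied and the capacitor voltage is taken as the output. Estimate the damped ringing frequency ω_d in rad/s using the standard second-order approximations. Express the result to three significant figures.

For a series RLC circuit (capacitor voltage as output), ω_n = 1/√(LC) = 1/√(434 µH · 91.1 nF) = 159000 rad/s.
ζ = (R/2)·√(C/L) = (42.9/2)·√(91.1 nF/434 µH) = 0.311.
The damped frequency ω_d = ω_n√(1−ζ²) = 151000 rad/s.

ω_d ≈ 151000 rad/s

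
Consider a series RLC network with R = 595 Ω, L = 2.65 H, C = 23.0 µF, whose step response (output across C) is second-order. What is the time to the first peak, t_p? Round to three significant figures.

t_p ≈ 0.0509 s

For a series RLC circuit (capacitor voltage as output), ω_n = 1/√(LC) = 1/√(2.65 H · 23.0 µF) = 128 rad/s.
ζ = (R/2)·√(C/L) = (595/2)·√(23.0 µF/2.65 H) = 0.876.
The damped frequency ω_d = ω_n√(1−ζ²) = 61.7 rad/s. t_p = π/ω_d = 0.0509 s.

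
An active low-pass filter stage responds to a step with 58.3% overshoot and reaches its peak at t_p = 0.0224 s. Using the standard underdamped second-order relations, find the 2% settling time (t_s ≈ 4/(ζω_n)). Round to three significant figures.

t_s ≈ 0.166 s

ζ from %OS: ζ = |ln 0.583|/√(π²+ln²0.583) = 0.169.
From t_p = π/ω_d, ω_d = π/0.0224 = 140 rad/s, so ω_n = ω_d/√(1−ζ²) = 142 rad/s.
t_s ≈ 4/(ζω_n) = 4/(0.169·142) = 0.166 s.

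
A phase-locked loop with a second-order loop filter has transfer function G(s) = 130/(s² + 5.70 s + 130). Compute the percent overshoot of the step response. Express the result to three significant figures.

Matching coefficients with s² + 2ζω_n s + ω_n² gives ω_n² = 130 ⇒ ω_n = 11.4 rad/s, and ζ = 5.70/(2ω_n) = 0.250.
%OS = 100 e^{−πζ/√(1−ζ²)} with ζ = 0.250 gives 44.4%.

%OS ≈ 44.4%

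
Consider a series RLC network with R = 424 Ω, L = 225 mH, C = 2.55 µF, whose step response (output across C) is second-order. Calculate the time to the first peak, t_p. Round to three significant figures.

t_p ≈ 0.00340 s

For a series RLC circuit (capacitor voltage as output), ω_n = 1/√(LC) = 1/√(225 mH · 2.55 µF) = 1320 rad/s.
ζ = (R/2)·√(C/L) = (424/2)·√(2.55 µF/225 mH) = 0.714.
The damped frequency ω_d = ω_n√(1−ζ²) = 925 rad/s. t_p = π/ω_d = 0.00340 s.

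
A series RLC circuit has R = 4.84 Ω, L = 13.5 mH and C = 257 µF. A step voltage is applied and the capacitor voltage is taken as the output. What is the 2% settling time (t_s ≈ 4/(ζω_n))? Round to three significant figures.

For a series RLC circuit (capacitor voltage as output), ω_n = 1/√(LC) = 1/√(13.5 mH · 257 µF) = 537 rad/s.
ζ = (R/2)·√(C/L) = (4.84/2)·√(257 µF/13.5 mH) = 0.334.
t_s ≈ 4/(ζω_n) = 0.0223 s.

t_s ≈ 0.0223 s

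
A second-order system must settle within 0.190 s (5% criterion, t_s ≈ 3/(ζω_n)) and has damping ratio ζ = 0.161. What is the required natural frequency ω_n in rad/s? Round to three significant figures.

ω_n ≈ 98.1 rad/s

Rearranging t_s ≈ 3/(ζω_n) gives ω_n = 3/(ζ·t_s) = 3/(0.161 × 0.190) = 98.1 rad/s.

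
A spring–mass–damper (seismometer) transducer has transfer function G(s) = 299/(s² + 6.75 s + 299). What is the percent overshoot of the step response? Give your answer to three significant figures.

%OS ≈ 53.5%

ω_n = √299 = 17.3 rad/s; ζ = 6.75/(2·17.3) = 0.195.
%OS = 100 e^{−πζ/√(1−ζ²)} with ζ = 0.195 gives 53.5%.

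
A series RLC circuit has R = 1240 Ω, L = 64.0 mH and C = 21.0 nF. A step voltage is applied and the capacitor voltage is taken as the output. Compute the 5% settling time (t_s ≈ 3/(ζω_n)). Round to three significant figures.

For a series RLC circuit (capacitor voltage as output), ω_n = 1/√(LC) = 1/√(64.0 mH · 21.0 nF) = 27300 rad/s.
ζ = (R/2)·√(C/L) = (1240/2)·√(21.0 nF/64.0 mH) = 0.355.
t_s ≈ 3/(ζω_n) = 0.000310 s.

t_s ≈ 0.000310 s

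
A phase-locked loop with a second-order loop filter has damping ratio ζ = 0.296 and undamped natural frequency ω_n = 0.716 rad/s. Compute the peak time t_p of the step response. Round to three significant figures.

t_p ≈ 4.59 s

The damped frequency is ω_d = ω_n√(1−ζ²) = 0.716·√(1−0.0876) = 0.684 rad/s.
Peak time t_p = π/ω_d = π/0.684 = 4.59 s.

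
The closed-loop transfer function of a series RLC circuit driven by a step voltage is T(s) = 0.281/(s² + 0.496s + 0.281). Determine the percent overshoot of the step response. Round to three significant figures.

%OS ≈ 19.0%

Comparing the denominator to s² + 2ζω_n s + ω_n²: ω_n = √0.281 = 0.530 rad/s, and 2ζω_n = 0.496 so ζ = 0.496/(2·0.530) = 0.468.
Overshoot: exp(−π·0.468/√(1−0.468²)) = 0.190, i.e. 19.0%.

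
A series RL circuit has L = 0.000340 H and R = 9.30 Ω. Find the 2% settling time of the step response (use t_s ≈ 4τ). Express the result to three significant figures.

τ = L/R = 0.000340/9.30 = 0.0000366 s.
t_s ≈ 4τ = 0.000146 s.

t_s ≈ 0.000146 s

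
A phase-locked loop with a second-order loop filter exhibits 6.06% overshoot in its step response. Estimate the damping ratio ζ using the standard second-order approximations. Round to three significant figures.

From %OS = 100·exp(−πζ/√(1−ζ²)), invert to get ζ = −ln(OS)/√(π² + ln²(OS)) with OS = 0.0606.
−ln 0.0606 = 2.803, so ζ = 2.803/√(π² + 7.859) = 0.666.

ζ ≈ 0.666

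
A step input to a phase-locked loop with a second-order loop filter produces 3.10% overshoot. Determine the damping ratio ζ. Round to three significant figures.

ζ = −ln(OS)/√(π² + (ln OS)²). With OS = 0.0310, ln OS = −3.474 and ζ = 3.474/4.684 = 0.742.

ζ ≈ 0.742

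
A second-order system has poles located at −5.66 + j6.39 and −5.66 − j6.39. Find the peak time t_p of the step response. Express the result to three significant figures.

t_p ≈ 0.492 s

t_p = π/ω_d with ω_d = 6.39 (the imaginary part), so t_p = 0.492 s.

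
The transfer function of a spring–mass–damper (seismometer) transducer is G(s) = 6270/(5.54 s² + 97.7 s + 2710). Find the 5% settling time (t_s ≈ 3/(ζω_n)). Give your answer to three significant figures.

t_s ≈ 0.340 s

Dividing through by 5.54: denominator becomes s² + 17.64 s + 489.2.
So ω_n = √489.2 = 22.1 rad/s and ζ = 17.64/(2·22.1) = 0.399.
t_s ≈ 3/(ζω_n) = 0.340 s.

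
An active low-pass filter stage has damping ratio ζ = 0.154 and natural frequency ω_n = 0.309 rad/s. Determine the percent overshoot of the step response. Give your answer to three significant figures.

For an underdamped second-order system, %OS = 100·exp(−πζ/√(1−ζ²)).
πζ/√(1−ζ²) = π·0.154/√(1−0.0237) = 0.4896, so %OS = 100·e^(−0.4896) = 61.3%.

%OS ≈ 61.3%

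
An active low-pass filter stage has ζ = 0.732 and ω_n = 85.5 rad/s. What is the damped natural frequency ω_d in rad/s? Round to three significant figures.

ω_d = ω_n√(1−ζ²) = 85.5·√0.464 = 58.3 rad/s.

ω_d ≈ 58.3 rad/s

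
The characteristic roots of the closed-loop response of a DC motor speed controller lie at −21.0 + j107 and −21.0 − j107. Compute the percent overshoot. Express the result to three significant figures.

With σ = 21.0, ω_d = 107: ω_n = √(σ²+ω_d²) = 109 rad/s, ζ = σ/ω_n = 0.193.
Overshoot: exp(−π·0.193/√(1−0.193²)) = 0.540, i.e. 54.0%.

%OS ≈ 54.0%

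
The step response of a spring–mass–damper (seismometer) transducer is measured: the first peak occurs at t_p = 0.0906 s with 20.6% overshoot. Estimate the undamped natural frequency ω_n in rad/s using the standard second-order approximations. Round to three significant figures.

From the overshoot, ζ = −ln(OS)/√(π²+ln²(OS)) = 0.449.
t_p = π/ω_d ⇒ ω_d = 34.7 rad/s; then ω_n = ω_d/√(1−ζ²) = 38.8 rad/s.

ω_n ≈ 38.8 rad/s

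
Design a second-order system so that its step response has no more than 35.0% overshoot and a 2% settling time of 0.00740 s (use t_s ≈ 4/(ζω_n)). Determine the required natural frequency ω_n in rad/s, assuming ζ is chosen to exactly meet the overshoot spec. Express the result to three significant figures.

ω_n ≈ 1710 rad/s

Inverting the overshoot relation: ζ = |ln 0.350|/√(π² + ln²0.350) = 0.317.
Then ω_n = 4/(ζ t_s) = 4/(0.317 × 0.00740) = 1710 rad/s.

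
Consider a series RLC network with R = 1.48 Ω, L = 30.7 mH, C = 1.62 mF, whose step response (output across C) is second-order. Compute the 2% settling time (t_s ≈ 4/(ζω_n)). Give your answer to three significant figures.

For a series RLC circuit (capacitor voltage as output), ω_n = 1/√(LC) = 1/√(30.7 mH · 1.62 mF) = 142 rad/s.
ζ = (R/2)·√(C/L) = (1.48/2)·√(1.62 mF/30.7 mH) = 0.170.
t_s ≈ 4/(ζω_n) = 0.166 s.

t_s ≈ 0.166 s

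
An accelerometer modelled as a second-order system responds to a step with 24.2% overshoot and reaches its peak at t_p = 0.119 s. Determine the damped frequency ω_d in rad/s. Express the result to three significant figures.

ω_d ≈ 26.4 rad/s

t_p = π/ω_d, so ω_d = π/0.119 = 26.4 rad/s.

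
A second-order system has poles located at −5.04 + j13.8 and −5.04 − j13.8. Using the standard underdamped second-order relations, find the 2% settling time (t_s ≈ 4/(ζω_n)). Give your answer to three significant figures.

t_s ≈ 0.794 s

For poles at −σ ± jω_d, ζω_n = σ = 5.04, so t_s ≈ 4/σ = 0.794 s.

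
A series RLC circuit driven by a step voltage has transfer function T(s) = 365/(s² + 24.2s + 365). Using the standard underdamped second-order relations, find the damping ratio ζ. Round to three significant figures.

ζ ≈ 0.633

Matching coefficients with s² + 2ζω_n s + ω_n² gives ω_n² = 365 ⇒ ω_n = 19.1 rad/s, and ζ = 24.2/(2ω_n) = 0.633.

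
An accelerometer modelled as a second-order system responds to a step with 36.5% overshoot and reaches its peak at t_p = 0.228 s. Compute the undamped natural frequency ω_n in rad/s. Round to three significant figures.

ω_n ≈ 14.5 rad/s

From the overshoot, ζ = −ln(OS)/√(π²+ln²(OS)) = 0.305.
t_p = π/ω_d ⇒ ω_d = 13.8 rad/s; then ω_n = ω_d/√(1−ζ²) = 14.5 rad/s.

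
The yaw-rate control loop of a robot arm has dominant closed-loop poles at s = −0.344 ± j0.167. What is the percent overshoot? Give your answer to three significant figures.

%OS ≈ 0.155%

|pole| = ω_n = √(0.344² + 0.167²) = 0.382 rad/s; ζ = cos θ = σ/ω_n = 0.900.
%OS = 100·exp(−πζ/√(1−ζ²)) = 0.155%.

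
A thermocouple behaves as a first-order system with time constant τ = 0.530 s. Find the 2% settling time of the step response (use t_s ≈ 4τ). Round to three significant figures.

t_s ≈ 2.12 s

t_s ≈ 4τ = 2.12 s.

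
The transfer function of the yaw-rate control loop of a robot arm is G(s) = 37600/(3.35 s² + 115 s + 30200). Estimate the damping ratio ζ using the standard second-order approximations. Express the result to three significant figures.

ζ ≈ 0.181

Dividing through by 3.35: denominator becomes s² + 34.33 s + 9015.
So ω_n = √9015 = 94.9 rad/s and ζ = 34.33/(2·94.9) = 0.181.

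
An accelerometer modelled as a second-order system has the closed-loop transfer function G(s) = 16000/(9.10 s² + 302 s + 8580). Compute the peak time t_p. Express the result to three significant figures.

t_p ≈ 0.122 s

Dividing through by 9.10: denominator becomes s² + 33.19 s + 942.9.
So ω_n = √942.9 = 30.7 rad/s and ζ = 33.19/(2·30.7) = 0.540.
The damped frequency ω_d = ω_n√(1−ζ²) = 25.8 rad/s. t_p = π/ω_d = 0.122 s.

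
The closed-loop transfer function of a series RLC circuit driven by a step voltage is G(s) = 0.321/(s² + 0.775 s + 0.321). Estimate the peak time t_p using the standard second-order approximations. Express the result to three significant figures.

t_p ≈ 7.60 s

ω_n = √0.321 = 0.567 rad/s; ζ = 0.775/(2·0.567) = 0.684.
ω_d = ω_n√(1−ζ²) = 0.413 rad/s. Then t_p = π/ω_d = 7.60 s.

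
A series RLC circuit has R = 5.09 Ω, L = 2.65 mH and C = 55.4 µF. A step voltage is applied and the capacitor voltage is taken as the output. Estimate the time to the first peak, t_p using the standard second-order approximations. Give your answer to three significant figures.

t_p ≈ 0.00129 s

For a series RLC circuit (capacitor voltage as output), ω_n = 1/√(LC) = 1/√(2.65 mH · 55.4 µF) = 2610 rad/s.
ζ = (R/2)·√(C/L) = (5.09/2)·√(55.4 µF/2.65 mH) = 0.368.
ω_d = ω_n√(1−ζ²) = 2430 rad/s. t_p = π/ω_d = 0.00129 s.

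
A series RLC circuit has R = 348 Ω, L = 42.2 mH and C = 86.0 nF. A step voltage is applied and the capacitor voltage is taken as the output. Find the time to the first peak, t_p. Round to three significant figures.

t_p ≈ 0.000195 s

For a series RLC circuit (capacitor voltage as output), ω_n = 1/√(LC) = 1/√(42.2 mH · 86.0 nF) = 16600 rad/s.
ζ = (R/2)·√(C/L) = (348/2)·√(86.0 nF/42.2 mH) = 0.248.
ω_d = 16600·√(1 − 0.248²) = 16100 rad/s. t_p = π/ω_d = 0.000195 s.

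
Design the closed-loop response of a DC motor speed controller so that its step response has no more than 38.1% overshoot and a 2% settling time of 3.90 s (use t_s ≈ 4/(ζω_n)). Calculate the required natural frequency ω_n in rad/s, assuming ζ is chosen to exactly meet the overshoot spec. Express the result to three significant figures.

Inverting the overshoot relation: ζ = |ln 0.381|/√(π² + ln²0.381) = 0.294.
Then ω_n = 4/(ζ t_s) = 4/(0.294 × 3.90) = 3.49 rad/s.

ω_n ≈ 3.49 rad/s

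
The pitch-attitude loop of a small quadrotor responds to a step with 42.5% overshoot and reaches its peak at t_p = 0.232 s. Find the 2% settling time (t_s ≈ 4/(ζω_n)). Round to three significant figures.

t_s ≈ 1.08 s

The overshoot fixes ζ = −ln(OS)/√(π²+ln²(OS)) = 0.263.
t_p = π/ω_d ⇒ ω_d = 13.5 rad/s; then ω_n = ω_d/√(1−ζ²) = 14.0 rad/s.
t_s ≈ 4/(ζω_n) = 4/(0.263·14.0) = 1.08 s.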